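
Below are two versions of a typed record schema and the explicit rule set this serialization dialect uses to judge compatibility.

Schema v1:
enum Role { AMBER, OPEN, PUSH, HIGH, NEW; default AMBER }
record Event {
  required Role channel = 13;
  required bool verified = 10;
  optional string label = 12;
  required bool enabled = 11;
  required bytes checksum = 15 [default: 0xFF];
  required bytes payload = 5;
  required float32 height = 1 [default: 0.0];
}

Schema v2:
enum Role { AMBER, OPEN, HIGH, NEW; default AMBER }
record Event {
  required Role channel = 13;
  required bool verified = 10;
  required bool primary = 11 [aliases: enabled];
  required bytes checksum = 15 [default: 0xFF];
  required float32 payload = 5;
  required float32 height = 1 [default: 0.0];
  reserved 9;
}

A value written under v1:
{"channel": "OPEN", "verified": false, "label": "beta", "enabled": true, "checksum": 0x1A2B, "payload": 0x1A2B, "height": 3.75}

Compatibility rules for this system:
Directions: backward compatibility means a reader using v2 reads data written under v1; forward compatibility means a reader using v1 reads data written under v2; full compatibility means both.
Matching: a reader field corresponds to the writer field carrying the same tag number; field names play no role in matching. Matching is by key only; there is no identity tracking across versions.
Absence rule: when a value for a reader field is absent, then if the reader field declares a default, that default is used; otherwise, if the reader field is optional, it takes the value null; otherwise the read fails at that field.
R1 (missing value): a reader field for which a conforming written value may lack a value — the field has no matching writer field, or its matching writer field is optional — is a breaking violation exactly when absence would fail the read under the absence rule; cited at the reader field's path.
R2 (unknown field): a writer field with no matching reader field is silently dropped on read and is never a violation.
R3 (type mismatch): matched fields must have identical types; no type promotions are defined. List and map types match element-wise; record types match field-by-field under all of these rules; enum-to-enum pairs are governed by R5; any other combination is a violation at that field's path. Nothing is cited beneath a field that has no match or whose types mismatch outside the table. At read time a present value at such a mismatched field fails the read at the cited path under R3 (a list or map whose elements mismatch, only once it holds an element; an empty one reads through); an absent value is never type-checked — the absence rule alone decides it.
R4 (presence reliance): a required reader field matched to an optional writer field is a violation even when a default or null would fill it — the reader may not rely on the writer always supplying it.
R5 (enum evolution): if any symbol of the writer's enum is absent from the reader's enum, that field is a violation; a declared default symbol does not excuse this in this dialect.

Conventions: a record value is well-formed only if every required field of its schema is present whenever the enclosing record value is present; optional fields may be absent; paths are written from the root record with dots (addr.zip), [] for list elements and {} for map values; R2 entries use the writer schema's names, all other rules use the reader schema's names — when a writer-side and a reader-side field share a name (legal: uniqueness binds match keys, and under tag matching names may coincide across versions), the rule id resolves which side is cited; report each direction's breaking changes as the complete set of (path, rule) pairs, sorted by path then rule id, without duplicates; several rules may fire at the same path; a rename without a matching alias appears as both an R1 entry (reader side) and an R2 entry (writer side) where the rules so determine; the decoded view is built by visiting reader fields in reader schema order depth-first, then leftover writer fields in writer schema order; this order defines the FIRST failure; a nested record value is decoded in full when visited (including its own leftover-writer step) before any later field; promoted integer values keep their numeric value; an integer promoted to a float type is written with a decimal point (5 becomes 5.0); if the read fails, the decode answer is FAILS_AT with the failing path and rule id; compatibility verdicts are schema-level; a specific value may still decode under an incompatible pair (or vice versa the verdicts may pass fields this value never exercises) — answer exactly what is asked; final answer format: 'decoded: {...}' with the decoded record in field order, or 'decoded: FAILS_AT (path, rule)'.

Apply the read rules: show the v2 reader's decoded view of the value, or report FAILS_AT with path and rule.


decoded: FAILS_AT (payload, R3)

arrows below run writer -> reader for Event
decode walk for Event under reader schema v2:
  channel := "OPEN"
  verified := false
  primary := true (from writer enabled)
  checksum := 0x1A2B
  read fails at payload under R3
  => FAILS_AT (payload, R3)
checking off the Event differences that do not matter here:
  removed field label from record Event -> fires no rule on Event under this dialect and leaves the result unchanged
  renamed field enabled to primary in record Event (alias enabled declared on the renamed field) -> fires no rule on Event under this dialect and leaves the result unchanged
  enum Role (field channel in record Event): symbol PUSH removed -> schema-level compatibility only; this Event value's decode is unchanged


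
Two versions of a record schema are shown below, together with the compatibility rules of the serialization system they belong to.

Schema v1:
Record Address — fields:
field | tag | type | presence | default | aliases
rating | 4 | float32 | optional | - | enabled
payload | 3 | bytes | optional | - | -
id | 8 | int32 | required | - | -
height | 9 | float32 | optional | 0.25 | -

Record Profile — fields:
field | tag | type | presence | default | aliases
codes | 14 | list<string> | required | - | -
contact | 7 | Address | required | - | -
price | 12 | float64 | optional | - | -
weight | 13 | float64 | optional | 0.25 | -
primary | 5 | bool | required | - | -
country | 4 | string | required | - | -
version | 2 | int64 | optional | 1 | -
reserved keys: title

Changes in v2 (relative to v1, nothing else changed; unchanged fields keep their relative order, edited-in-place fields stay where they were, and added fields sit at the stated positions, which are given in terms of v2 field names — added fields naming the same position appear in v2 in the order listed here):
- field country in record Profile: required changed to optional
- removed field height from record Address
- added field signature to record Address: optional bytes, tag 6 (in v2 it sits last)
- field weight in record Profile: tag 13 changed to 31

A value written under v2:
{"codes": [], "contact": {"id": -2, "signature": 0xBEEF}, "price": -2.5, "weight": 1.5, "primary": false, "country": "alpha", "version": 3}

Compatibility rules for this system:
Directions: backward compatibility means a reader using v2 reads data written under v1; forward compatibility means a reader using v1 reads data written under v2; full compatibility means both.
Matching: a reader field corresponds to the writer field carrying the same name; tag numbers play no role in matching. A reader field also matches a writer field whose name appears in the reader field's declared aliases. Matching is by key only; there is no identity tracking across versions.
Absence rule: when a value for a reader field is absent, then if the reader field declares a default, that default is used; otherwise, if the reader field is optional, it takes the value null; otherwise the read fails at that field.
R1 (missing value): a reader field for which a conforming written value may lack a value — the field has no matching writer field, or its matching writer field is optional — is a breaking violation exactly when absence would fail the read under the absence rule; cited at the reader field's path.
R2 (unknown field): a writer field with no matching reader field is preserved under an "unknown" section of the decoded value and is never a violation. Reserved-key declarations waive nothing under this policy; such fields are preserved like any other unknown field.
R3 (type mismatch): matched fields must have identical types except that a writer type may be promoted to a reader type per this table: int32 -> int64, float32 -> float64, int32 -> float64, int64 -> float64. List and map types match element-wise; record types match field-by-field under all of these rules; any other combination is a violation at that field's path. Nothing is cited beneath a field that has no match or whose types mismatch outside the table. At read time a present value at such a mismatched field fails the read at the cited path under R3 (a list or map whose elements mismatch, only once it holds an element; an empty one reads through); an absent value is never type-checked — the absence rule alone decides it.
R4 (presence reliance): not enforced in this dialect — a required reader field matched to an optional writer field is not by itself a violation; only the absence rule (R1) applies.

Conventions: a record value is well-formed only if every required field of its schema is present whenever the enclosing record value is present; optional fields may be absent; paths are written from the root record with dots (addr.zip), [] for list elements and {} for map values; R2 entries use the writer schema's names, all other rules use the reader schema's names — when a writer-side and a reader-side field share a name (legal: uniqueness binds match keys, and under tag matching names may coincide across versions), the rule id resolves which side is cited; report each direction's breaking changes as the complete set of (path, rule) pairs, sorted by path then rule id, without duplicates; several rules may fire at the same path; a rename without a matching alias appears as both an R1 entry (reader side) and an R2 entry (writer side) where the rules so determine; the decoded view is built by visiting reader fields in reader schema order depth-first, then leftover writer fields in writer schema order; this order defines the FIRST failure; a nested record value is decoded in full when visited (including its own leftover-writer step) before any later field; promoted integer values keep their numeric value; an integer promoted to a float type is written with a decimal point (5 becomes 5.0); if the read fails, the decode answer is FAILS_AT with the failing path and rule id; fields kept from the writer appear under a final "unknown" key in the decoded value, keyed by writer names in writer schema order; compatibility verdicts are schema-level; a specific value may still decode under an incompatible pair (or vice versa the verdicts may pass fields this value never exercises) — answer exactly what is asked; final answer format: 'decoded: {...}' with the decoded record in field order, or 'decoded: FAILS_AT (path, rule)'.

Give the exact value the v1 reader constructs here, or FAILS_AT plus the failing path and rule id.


decoded: {"codes": [], "contact": {"rating": null, "payload": null, "id": -2, "height": 0.25, "unknown": {"signature": 0xBEEF}}, "price": -2.5, "weight": 1.5, "primary": false, "country": "alpha", "version": 3}

the writer's type comes first in each Profile pair
migrating the Profile value to v1:
  codes := []
  contact.rating := null (absent, optional -> null)
  contact.payload := null (absent, optional -> null)
  contact.id := -2
  contact.height := 0.25 (absent -> default)
  writer contact.signature: kept under "unknown"
  price := -2.5
  weight := 1.5
  primary := false
  country := "alpha"
  version := 3
  => decoded: {"codes": [], "contact": {"rating": null, "payload": null, "id": -2, "height": 0.25, "unknown": {"signature": 0xBEEF}}, "price": -2.5, "weight": 1.5, "primary": false, "country": "alpha", "version": 3}
the rest of the Profile diff is inert for this question:
  field country in record Profile: required changed to optional -> schema-level compatibility only; this Profile value's decode is unchanged
  removed field height from record Address -> triggers nothing under the printed rules; the Profile answer is the same either way
  field weight in record Profile: tag 13 changed to 31 -> triggers nothing under the printed rules; the Profile answer is the same either way


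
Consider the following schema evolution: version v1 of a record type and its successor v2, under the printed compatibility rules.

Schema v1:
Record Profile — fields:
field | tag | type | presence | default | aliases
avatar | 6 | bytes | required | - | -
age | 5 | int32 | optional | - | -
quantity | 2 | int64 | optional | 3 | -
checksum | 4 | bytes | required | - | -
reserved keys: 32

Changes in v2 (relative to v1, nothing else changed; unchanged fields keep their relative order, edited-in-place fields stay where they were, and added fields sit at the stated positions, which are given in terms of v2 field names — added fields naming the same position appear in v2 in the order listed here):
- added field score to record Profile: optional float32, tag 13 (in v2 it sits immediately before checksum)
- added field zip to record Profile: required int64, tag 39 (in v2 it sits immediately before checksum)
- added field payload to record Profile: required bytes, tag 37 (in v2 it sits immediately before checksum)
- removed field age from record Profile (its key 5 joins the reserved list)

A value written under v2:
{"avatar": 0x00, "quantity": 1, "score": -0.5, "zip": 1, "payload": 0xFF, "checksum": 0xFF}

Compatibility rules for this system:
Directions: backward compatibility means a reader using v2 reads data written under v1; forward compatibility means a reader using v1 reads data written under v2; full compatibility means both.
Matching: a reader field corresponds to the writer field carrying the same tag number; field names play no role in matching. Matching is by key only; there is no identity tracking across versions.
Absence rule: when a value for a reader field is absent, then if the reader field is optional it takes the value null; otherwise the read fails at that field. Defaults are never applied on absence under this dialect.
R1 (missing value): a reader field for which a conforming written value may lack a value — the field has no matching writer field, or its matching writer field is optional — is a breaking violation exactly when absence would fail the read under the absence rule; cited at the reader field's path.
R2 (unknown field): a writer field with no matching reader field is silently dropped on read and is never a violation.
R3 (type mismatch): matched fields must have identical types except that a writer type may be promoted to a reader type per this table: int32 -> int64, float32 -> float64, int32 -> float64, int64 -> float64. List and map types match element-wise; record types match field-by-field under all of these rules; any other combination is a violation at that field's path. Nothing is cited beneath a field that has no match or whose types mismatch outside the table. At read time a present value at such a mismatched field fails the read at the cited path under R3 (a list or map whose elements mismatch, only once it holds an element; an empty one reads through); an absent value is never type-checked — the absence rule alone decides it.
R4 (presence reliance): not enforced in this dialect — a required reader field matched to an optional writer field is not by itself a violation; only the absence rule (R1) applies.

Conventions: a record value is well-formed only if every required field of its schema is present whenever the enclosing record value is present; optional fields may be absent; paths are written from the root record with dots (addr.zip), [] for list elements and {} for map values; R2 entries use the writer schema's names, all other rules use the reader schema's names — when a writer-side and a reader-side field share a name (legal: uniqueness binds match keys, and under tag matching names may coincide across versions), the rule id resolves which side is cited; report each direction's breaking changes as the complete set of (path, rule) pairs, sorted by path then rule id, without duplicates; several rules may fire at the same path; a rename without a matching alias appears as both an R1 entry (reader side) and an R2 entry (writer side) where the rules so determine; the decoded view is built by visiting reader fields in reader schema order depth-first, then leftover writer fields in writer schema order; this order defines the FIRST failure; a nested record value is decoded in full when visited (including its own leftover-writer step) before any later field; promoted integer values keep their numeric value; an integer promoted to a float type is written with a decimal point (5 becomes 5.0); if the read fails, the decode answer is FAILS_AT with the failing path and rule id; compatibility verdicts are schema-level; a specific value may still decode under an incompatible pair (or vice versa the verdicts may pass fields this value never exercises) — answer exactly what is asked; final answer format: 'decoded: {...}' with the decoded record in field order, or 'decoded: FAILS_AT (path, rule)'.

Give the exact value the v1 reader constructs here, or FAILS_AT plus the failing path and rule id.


decoded: {"avatar": 0x00, "age": null, "quantity": 1, "checksum": 0xFF}

arrows below run writer -> reader for Profile
decode walk for Profile under reader schema v1:
  avatar := 0x00
  age := null (absent, optional -> null)
  quantity := 1
  checksum := 0xFF
  writer score: unknown -> dropped
  writer zip: unknown -> dropped
  writer payload: unknown -> dropped
  => decoded: {"avatar": 0x00, "age": null, "quantity": 1, "checksum": 0xFF}
the other Profile changes do not affect what is asked:
  added field payload to record Profile: required bytes, tag 37 (in v2 it sits immediately before checksum) -> schema-level compatibility only; this Profile value's decode is unchanged
  added field zip to record Profile: required int64, tag 39 (in v2 it sits immediately before checksum) -> schema-level compatibility only; this Profile value's decode is unchanged
  added field score to record Profile: optional float32, tag 13 (in v2 it sits immediately before checksum) -> inert under this dialect — no rule fires on Profile and the result does not move
  removed field age from record Profile (its key 5 joins the reserved list) -> inert under this dialect — no rule fires on Profile and the result does not move


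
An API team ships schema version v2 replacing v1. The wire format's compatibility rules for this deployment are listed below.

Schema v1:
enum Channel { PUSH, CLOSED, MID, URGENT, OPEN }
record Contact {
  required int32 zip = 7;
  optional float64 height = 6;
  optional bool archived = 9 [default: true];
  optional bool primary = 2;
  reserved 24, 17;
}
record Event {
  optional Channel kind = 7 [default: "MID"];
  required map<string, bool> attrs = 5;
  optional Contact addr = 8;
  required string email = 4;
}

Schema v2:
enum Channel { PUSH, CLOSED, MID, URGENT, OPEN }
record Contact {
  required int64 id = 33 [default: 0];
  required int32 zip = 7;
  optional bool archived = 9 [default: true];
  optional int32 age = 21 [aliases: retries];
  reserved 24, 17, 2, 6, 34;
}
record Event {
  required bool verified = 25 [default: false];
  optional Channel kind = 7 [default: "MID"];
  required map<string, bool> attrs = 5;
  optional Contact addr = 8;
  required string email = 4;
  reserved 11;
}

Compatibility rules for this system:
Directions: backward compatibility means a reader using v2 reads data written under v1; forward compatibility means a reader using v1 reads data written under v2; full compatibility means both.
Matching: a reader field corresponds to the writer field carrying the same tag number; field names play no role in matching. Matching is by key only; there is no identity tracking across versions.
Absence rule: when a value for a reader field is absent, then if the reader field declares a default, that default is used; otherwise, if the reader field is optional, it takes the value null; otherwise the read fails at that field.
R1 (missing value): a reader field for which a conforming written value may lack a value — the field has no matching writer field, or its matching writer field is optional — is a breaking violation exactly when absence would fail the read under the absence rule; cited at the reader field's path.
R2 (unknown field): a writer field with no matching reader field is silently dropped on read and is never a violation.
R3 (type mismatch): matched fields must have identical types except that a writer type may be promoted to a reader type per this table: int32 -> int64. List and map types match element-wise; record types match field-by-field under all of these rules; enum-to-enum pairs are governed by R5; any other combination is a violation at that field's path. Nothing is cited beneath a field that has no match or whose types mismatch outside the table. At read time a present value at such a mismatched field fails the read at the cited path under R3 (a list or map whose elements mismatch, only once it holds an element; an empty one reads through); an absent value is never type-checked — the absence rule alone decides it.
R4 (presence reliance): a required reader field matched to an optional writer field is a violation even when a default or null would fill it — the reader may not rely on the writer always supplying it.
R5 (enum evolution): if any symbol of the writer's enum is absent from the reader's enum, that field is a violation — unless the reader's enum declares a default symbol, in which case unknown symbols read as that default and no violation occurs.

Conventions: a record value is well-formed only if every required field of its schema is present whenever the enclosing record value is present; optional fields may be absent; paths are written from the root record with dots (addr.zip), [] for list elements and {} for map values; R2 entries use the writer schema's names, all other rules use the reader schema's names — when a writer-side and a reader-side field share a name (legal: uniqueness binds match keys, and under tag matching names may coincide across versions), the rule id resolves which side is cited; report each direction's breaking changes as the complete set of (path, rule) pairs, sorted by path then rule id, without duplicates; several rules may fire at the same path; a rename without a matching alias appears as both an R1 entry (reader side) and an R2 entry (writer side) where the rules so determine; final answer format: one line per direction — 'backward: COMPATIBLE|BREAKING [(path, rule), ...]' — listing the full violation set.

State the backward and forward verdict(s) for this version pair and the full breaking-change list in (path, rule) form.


backward: COMPATIBLE []; forward: COMPATIBLE []

arrows below run writer -> reader for Event
backward on Event — v2 reading data written by v1:
  verified has no writer counterpart
  kind: paired with writer kind (Channel -> Channel; writer optional)
  attrs: paired with writer attrs (map<string, bool> -> map<string, bool>; writer required)
  addr: paired with writer addr (Contact -> Contact; writer optional)
  email: paired with writer email (string -> string; writer required)
  addr.id has no writer counterpart
  addr.zip: paired with writer addr.zip (int32 -> int32; writer required)
  addr.archived: paired with writer addr.archived (bool -> bool; writer optional)
  addr.age has no writer counterpart
  writer field addr.height has no reader counterpart
  writer field addr.primary has no reader counterpart
  => backward verdict for Event: COMPATIBLE, no violations
forward on Event — v1 reading data written by v2:
  kind: paired with writer kind (Channel -> Channel; writer optional)
  attrs: paired with writer attrs (map<string, bool> -> map<string, bool>; writer required)
  addr: paired with writer addr (Contact -> Contact; writer optional)
  email: paired with writer email (string -> string; writer required)
  writer field verified has no reader counterpart
  addr.zip: paired with writer addr.zip (int32 -> int32; writer required)
  addr.height has no writer counterpart
  addr.archived: paired with writer addr.archived (bool -> bool; writer optional)
  addr.primary has no writer counterpart
  writer field addr.id has no reader counterpart
  writer field addr.age has no reader counterpart
  => forward verdict for Event: COMPATIBLE, no violations


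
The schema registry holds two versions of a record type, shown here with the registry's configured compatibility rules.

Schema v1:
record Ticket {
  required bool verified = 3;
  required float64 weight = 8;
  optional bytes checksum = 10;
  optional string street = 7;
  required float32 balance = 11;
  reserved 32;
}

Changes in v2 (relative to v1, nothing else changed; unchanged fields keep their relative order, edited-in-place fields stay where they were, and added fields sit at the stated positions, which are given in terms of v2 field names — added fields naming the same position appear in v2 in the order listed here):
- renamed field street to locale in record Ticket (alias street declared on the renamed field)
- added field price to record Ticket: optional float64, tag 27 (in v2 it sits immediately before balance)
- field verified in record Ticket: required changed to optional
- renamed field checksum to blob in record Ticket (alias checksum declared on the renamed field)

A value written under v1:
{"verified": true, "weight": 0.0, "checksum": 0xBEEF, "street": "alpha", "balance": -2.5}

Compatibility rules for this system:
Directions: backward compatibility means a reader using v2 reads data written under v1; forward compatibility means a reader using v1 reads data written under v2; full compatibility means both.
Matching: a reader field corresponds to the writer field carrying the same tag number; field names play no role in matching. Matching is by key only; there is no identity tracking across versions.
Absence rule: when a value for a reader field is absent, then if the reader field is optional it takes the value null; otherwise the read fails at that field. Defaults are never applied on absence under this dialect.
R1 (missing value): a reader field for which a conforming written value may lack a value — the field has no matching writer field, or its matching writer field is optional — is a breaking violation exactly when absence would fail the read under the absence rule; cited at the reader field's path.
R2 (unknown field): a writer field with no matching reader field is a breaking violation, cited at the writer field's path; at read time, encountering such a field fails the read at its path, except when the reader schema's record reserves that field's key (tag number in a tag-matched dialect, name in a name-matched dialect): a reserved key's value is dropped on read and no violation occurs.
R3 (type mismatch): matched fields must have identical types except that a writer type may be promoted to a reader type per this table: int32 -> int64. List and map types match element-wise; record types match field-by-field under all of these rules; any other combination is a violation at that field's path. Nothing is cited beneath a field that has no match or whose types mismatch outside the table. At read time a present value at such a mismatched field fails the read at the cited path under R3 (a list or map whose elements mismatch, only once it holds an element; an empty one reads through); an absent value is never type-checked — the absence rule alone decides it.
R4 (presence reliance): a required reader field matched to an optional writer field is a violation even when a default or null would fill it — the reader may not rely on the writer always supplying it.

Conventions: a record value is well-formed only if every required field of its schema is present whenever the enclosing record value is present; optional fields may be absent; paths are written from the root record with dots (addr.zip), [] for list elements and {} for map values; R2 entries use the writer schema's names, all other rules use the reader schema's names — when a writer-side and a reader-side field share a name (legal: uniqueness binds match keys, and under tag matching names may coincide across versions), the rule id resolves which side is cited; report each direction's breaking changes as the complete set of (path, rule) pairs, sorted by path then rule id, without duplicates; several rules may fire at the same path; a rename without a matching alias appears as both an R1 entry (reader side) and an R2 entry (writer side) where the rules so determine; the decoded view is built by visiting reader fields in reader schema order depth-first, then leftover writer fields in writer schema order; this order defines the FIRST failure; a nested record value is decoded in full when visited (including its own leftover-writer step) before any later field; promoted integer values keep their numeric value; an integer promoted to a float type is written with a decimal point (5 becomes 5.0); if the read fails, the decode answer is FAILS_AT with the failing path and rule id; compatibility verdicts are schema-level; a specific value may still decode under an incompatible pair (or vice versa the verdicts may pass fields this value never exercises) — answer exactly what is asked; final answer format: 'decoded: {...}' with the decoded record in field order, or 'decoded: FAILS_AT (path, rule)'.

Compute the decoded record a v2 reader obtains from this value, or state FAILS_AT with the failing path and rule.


decoded: {"verified": true, "weight": 0.0, "blob": 0xBEEF, "locale": "alpha", "price": null, "balance": -2.5}

the writer's type comes first in each Ticket pair
decode (reader v2):
  verified := true
  weight := 0.0
  blob := 0xBEEF (from writer checksum)
  locale := "alpha" (from writer street)
  price := null (not supplied -> null)
  balance := -2.5
  => decoded: {"verified": true, "weight": 0.0, "blob": 0xBEEF, "locale": "alpha", "price": null, "balance": -2.5}
the other Ticket changes do not affect what is asked:
  field verified in record Ticket: required changed to optional -> shifts the Ticket verdicts, not this decode


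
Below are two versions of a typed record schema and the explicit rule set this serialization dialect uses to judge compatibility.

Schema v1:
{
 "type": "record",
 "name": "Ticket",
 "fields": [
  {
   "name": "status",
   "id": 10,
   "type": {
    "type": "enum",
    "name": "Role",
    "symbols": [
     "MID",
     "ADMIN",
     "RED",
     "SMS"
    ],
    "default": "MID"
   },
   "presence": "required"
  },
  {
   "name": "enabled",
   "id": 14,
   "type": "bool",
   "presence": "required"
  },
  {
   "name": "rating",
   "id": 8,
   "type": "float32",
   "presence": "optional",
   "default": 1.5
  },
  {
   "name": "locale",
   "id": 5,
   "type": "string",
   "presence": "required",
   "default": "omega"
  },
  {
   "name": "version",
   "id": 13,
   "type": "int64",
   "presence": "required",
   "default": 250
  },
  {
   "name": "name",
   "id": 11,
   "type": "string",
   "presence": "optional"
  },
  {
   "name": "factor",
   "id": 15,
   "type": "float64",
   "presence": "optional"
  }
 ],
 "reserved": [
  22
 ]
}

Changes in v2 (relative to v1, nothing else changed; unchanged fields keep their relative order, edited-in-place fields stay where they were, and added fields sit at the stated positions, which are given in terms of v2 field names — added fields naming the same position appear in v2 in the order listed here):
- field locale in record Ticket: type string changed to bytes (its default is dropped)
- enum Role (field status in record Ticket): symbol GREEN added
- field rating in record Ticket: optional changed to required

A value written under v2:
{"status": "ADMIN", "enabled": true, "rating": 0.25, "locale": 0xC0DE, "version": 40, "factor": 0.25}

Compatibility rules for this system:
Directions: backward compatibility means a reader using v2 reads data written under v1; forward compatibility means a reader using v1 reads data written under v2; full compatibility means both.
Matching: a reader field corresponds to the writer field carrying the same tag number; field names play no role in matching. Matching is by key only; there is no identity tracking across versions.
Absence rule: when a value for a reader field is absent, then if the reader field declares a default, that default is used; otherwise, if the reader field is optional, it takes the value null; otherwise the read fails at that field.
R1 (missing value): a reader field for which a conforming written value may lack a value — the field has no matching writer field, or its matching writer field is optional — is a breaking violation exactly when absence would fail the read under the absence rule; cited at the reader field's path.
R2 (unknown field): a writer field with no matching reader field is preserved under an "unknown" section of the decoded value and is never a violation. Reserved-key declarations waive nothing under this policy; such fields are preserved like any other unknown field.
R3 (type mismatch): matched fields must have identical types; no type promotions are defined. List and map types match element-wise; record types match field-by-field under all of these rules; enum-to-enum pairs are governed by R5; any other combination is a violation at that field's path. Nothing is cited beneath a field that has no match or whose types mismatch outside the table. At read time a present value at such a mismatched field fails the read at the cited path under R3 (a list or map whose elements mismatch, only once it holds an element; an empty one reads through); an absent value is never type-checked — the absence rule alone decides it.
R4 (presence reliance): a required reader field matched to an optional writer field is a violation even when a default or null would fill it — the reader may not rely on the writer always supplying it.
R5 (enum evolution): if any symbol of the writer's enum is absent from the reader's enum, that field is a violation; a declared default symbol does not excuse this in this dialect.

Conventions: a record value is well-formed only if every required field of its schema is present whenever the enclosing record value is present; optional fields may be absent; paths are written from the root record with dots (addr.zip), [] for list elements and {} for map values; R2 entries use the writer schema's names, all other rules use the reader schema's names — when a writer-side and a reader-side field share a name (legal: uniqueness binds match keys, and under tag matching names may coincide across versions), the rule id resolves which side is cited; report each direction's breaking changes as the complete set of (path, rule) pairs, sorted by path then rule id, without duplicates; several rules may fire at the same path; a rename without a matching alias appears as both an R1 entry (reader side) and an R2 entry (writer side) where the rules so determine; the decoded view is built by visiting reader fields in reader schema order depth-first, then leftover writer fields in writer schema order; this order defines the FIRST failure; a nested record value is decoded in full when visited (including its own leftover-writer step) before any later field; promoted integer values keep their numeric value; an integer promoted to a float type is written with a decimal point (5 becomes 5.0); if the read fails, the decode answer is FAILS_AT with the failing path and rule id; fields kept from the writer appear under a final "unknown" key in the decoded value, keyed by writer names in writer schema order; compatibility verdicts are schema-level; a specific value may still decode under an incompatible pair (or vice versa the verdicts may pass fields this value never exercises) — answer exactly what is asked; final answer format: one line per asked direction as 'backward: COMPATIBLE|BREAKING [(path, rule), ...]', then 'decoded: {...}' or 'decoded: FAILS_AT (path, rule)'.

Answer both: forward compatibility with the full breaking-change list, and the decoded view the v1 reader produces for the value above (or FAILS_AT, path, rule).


the writer's type comes first in each Ticket pair
checking forward for Ticket: reader v1 against writer v2:
  Role -> Role, writer required: status aligns to status
  bool -> bool, writer required: enabled aligns to enabled
  float32 -> float32, writer required: rating aligns to rating
  bytes -> string, writer required: locale aligns to locale
  int64 -> int64, writer required: version aligns to version
  string -> string, writer optional: name aligns to name
  float64 -> float64, writer optional: factor aligns to factor
  violation R3 at locale
  violation R5 at status
  => forward: BREAKING (2)
migrating the Ticket value to v1:
  status := "ADMIN"
  enabled := true
  rating := 0.25
  read fails at locale under R3
  => FAILS_AT (locale, R3)
the other Ticket changes do not affect what is asked:
  field rating in record Ticket: optional changed to required -> its effect on Ticket is confined to the backward direction, not asked

forward: BREAKING [(locale, R3), (status, R5)]; decoded: FAILS_AT (locale, R3)


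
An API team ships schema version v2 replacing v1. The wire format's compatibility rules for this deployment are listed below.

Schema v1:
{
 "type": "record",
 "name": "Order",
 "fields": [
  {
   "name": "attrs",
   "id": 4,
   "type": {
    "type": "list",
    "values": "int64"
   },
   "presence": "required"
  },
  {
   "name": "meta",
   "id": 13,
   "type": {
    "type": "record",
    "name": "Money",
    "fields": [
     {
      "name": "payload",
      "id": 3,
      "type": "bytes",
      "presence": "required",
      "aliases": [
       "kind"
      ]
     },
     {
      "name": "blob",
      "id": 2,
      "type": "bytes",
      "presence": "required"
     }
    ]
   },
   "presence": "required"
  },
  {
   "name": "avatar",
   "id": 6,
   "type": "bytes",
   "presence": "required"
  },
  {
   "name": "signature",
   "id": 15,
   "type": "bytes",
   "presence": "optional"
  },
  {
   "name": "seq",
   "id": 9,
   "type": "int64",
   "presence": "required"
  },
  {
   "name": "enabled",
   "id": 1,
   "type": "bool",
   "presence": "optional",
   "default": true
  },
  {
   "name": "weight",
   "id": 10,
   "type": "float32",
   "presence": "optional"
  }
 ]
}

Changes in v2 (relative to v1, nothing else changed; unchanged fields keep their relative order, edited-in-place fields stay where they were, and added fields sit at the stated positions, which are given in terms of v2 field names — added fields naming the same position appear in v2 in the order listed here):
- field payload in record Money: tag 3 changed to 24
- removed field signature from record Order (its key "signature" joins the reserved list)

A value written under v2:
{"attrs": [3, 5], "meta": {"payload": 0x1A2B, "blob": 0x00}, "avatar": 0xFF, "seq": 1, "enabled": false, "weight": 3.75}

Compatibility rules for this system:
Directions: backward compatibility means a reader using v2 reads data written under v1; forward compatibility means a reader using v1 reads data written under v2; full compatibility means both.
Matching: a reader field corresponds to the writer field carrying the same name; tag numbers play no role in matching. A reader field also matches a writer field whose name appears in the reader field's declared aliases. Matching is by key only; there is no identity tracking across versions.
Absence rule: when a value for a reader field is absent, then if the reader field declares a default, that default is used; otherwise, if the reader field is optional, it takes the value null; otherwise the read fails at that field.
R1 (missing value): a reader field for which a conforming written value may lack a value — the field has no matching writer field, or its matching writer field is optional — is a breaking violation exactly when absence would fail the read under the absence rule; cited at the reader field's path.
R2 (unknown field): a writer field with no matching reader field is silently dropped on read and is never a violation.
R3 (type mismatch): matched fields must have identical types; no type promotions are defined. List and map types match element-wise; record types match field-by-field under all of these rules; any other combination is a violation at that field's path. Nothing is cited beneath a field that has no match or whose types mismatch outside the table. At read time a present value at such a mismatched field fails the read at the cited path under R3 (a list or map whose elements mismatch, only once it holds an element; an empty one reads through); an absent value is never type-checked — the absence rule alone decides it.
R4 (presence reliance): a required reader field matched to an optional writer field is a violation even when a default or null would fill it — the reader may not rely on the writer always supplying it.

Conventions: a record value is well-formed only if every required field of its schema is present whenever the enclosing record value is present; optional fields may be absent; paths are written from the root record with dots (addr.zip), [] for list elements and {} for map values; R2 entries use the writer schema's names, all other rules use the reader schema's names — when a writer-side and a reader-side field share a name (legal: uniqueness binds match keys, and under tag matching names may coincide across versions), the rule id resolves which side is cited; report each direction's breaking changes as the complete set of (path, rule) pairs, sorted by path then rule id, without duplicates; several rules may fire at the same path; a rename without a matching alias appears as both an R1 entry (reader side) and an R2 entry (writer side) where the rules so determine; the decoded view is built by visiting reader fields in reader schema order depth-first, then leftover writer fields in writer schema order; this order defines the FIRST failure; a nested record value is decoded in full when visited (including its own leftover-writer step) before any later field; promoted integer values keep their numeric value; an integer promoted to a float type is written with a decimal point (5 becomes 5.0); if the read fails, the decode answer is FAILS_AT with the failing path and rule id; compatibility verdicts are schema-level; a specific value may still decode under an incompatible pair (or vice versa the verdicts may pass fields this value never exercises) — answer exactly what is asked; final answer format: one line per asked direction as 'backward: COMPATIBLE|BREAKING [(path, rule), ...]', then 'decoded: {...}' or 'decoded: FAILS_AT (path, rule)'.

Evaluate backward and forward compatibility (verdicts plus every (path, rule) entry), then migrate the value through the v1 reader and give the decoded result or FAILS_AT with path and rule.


backward: COMPATIBLE []; forward: COMPATIBLE []; decoded: {"attrs": [3, 5], "meta": {"payload": 0x1A2B, "blob": 0x00}, "avatar": 0xFF, "signature": null, "seq": 1, "enabled": false, "weight": 3.75}

in Order below, arrows point writer -> reader
backward for Order (reader v2, writer v1):
  attrs: paired with writer attrs (list<int64> -> list<int64>; writer required)
  meta: paired with writer meta (Money -> Money; writer required)
  avatar: paired with writer avatar (bytes -> bytes; writer required)
  seq: paired with writer seq (int64 -> int64; writer required)
  enabled: paired with writer enabled (bool -> bool; writer optional)
  weight: paired with writer weight (float32 -> float32; writer optional)
  writer signature: unknown to reader
  meta.payload: paired with writer meta.payload (bytes -> bytes; writer required)
  meta.blob: paired with writer meta.blob (bytes -> bytes; writer required)
  nothing fires on Order: backward is COMPATIBLE
forward for Order (reader v1, writer v2):
  attrs: paired with writer attrs (list<int64> -> list<int64>; writer required)
  meta: paired with writer meta (Money -> Money; writer required)
  avatar: paired with writer avatar (bytes -> bytes; writer required)
  no writer field matches reader signature
  seq: paired with writer seq (int64 -> int64; writer required)
  enabled: paired with writer enabled (bool -> bool; writer optional)
  weight: paired with writer weight (float32 -> float32; writer optional)
  meta.payload: paired with writer meta.payload (bytes -> bytes; writer required)
  meta.blob: paired with writer meta.blob (bytes -> bytes; writer required)
  nothing fires on Order: forward is COMPATIBLE
decode walk for Order under reader schema v1:
  attrs := [3, 5]
  meta.payload := 0x1A2B
  meta.blob := 0x00
  avatar := 0xFF
  signature := null (not supplied -> null)
  seq := 1
  enabled := false
  weight := 3.75
  => decoded: {"attrs": [3, 5], "meta": {"payload": 0x1A2B, "blob": 0x00}, "avatar": 0xFF, "signature": null, "seq": 1, "enabled": false, "weight": 3.75}
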